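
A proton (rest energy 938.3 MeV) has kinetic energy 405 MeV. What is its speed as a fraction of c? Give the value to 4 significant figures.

γ = 1 + K/(m₀c²) = 1 + 405/938.3 = 1.43163
β = √(1 − 1/γ²) = 0.7156

β ≈ 0.7156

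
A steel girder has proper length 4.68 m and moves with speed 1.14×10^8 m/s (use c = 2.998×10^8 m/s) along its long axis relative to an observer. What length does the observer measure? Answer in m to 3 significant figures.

L ≈ 4.33 m

β = v/c = 1.14×10^8 / 2.998×10^8 = 0.38025
γ = 1/√(1 − 0.38025²) = 1.0812
Length contraction: L = L₀/γ = 4.68/1.0812 = 4.33 m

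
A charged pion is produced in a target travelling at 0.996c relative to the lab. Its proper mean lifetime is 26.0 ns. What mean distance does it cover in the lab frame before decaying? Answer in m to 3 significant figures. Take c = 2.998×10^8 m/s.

γ = 1/√(1 − 0.996²) = 11.192
Dilated lifetime: Δt = γτ₀ = 11.192 × 26.0 ns = 290.98 ns
d = vΔt = 0.996c × 290.98 ns = 2.9860×10^8 m/s × 2.9098×10^-7 s = 86.9 m

d ≈ 86.9 m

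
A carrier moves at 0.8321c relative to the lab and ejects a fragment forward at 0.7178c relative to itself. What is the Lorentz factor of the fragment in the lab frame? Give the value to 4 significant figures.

u_lab = (0.7178 + 0.8321)/(1 + 0.7178×0.8321) = 1.5499/1.597281 = 0.9703362
γ = 1/√(1 − 0.9703362²) = 4.136

γ ≈ 4.136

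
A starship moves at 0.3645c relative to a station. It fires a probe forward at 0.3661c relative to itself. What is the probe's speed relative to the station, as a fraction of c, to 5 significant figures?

Relativistic velocity addition: u = (u' + v)/(1 + u'v/c²)
= (0.3661 + 0.3645)/(1 + 0.3661×0.3645) = 0.73060/1.133443 = 0.64458

u ≈ 0.64458c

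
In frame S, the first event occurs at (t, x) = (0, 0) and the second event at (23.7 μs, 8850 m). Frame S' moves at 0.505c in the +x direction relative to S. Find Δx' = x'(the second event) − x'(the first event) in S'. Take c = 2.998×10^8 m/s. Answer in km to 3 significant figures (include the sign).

γ = 1/√(1 − 0.505²) = 1.1586
Δx' = γ(Δx − vΔt) = 1.1586 × (8850 m − 0.505×(2.998×10^8 m/s)×23.7×10^-6 s)
= 1.1586 × (5261.8 m) = 6.10 km

Δx' ≈ 6.10 km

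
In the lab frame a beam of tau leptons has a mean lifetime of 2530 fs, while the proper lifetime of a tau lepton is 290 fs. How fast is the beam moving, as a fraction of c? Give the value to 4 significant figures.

γ = Δt/τ₀ = 2530/290 = 8.72414
β = √(1 − 1/γ²) = √(1 − 1/8.72414²) = 0.9934

β ≈ 0.9934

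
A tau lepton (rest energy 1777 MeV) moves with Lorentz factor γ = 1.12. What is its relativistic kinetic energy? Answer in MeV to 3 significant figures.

K ≈ 213 MeV

γ = 1.12 (given)
K = (γ − 1)m₀c² = (1.12 − 1) × 1777 MeV = 0.12000 × 1777 MeV = 213 MeV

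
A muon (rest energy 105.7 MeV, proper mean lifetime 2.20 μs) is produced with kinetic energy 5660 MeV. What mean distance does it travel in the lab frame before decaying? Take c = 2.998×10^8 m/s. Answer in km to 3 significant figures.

d ≈ 36.0 km

γ = 1 + K/(m₀c²) = 1 + 5660/105.7 = 54.548
β = √(1 − 1/γ²) = 0.99983
Dilated lifetime: γτ₀ = 54.548 × 2.20 μs = 120.01 μs
d = βc·γτ₀ = 0.99983 × (2.998×10^8 m/s) × 0.00012001 s = 36.0 km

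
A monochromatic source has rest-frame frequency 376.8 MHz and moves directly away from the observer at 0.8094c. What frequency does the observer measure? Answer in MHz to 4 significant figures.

Relativistic Doppler: f_obs = f_src √((1−β)/(1+β))
= 376.8 × √(0.190600/1.80940) = 376.8 × 0.324559 = 122.3 MHz

f_obs ≈ 122.3 MHz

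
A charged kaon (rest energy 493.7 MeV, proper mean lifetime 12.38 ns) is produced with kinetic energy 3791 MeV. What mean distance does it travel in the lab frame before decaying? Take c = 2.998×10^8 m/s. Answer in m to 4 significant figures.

γ = 1 + K/(m₀c²) = 1 + 3791/493.7 = 8.67875
β = √(1 − 1/γ²) = 0.993340
Dilated lifetime: γτ₀ = 8.67875 × 12.38 ns = 107.443 ns
d = βc·γτ₀ = 0.993340 × (2.998×10^8 m/s) × 1.07443×10^-7 s = 32.00 m

d ≈ 32.00 m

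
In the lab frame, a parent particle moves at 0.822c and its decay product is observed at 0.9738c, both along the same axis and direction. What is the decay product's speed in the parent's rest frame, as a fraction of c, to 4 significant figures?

u' ≈ 0.7608c

Inverse velocity addition: u' = (u − v)/(1 − uv/c²)
= (0.9738 − 0.822)/(1 − 0.9738×0.822) = 0.1518/0.199536 = 0.7608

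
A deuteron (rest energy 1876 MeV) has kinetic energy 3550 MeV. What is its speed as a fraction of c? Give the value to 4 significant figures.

β ≈ 0.9383

γ = 1 + K/(m₀c²) = 1 + 3550/1876 = 2.89232
β = √(1 − 1/γ²) = 0.9383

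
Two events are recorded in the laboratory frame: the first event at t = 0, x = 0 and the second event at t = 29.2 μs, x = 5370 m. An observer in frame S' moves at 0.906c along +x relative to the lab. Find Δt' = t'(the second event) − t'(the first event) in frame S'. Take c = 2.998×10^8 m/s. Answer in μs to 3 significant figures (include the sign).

γ = 1/√(1 − 0.906²) = 2.3625
Δt' = γ(Δt − vΔx/c²) = 2.3625 × (29.2 μs − 0.906×5370 m / (2.998×10^8 m/s))
= 2.3625 × (12.972 μs) = 30.6 μs

Δt' ≈ 30.6 μs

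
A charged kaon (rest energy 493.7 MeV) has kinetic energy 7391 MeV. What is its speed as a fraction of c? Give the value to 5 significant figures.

γ = 1 + K/(m₀c²) = 1 + 7391/493.7 = 15.97063
β = √(1 − 1/γ²) = 0.99804

β ≈ 0.99804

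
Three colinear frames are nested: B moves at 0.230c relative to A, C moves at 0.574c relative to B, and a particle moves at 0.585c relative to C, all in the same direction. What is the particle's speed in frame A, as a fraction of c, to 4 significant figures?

Compose boost 2: (0.574 + 0.230)/(1 + 0.574×0.230) = 0.8040/1.13202 = 0.710235
Compose boost 3: (0.585 + 0.710235)/(1 + 0.585×0.710235) = 1.29523/1.41549 = 0.9150

u ≈ 0.9150c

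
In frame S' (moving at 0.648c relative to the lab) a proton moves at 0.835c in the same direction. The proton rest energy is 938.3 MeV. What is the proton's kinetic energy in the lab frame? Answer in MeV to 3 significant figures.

u_lab = (0.835 + 0.648)/(1 + 0.835×0.648) = 0.962312
γ = 1/√(1 − 0.962312²) = 3.6772
K = (γ − 1)m₀c² = (3.6772 − 1) × 938.3 = 2.6772 × 938.3 = 2510 MeV

K ≈ 2510 MeV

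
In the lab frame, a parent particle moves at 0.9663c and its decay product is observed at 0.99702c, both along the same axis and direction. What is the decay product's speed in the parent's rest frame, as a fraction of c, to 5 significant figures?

Inverse velocity addition: u' = (u − v)/(1 − uv/c²)
= (0.99702 − 0.9663)/(1 − 0.99702×0.9663) = 0.030720/0.03657957 = 0.83981

u' ≈ 0.83981c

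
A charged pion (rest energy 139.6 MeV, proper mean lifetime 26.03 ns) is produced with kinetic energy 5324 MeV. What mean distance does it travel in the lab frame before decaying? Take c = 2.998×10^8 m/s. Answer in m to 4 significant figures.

d ≈ 305.3 m

γ = 1 + K/(m₀c²) = 1 + 5324/139.6 = 39.1375
β = √(1 − 1/γ²) = 0.999674
Dilated lifetime: γτ₀ = 39.1375 × 26.03 ns = 1018.75 ns
d = βc·γτ₀ = 0.999674 × (2.998×10^8 m/s) × 1.01875×10^-6 s = 305.3 m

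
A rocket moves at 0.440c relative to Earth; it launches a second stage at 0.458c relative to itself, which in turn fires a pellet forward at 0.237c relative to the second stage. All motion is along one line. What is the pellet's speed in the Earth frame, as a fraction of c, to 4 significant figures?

u ≈ 0.8363c

Compose boost 2: (0.458 + 0.440)/(1 + 0.458×0.440) = 0.8980/1.20152 = 0.747387
Compose boost 3: (0.237 + 0.747387)/(1 + 0.237×0.747387) = 0.984387/1.17713 = 0.8363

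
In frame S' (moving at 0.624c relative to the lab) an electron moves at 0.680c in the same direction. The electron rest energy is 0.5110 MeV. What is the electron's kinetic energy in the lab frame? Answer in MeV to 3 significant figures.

u_lab = (0.680 + 0.624)/(1 + 0.680×0.624) = 0.915525
γ = 1/√(1 − 0.915525²) = 2.4859
K = (γ − 1)m₀c² = (2.4859 − 1) × 0.5110 = 1.4859 × 0.5110 = 0.759 MeV

K ≈ 0.759 MeV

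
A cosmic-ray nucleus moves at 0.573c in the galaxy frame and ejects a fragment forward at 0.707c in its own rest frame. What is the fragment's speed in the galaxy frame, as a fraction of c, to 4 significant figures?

Compose boost 2: (0.707 + 0.573)/(1 + 0.707×0.573) = 1.280/1.40511 = 0.9110

u ≈ 0.9110c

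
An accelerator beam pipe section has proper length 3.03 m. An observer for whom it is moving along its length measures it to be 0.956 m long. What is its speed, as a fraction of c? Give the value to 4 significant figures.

β ≈ 0.9489

γ = L₀/L = 3.03/0.956 = 3.16946
β = √(1 − 1/γ²) = 0.9489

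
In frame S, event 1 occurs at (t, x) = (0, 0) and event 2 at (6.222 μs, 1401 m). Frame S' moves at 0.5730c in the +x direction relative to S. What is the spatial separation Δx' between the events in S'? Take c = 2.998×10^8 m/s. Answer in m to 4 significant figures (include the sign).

Δx' ≈ 405.3 m

γ = 1/√(1 − 0.5730²) = 1.22017
Δx' = γ(Δx − vΔt) = 1.22017 × (1401 m − 0.5730×(2.998×10^8 m/s)×6.222×10^-6 s)
= 1.22017 × (332.151 m) = 405.3 m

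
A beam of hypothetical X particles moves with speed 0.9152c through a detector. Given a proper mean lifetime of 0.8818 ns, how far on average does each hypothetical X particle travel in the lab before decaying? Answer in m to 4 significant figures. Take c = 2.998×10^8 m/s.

γ = 1/√(1 − 0.9152²) = 2.48139
Dilated lifetime: Δt = γτ₀ = 2.48139 × 0.8818 ns = 2.18809 ns
d = vΔt = 0.9152c × 2.18809 ns = 2.74377×10^8 m/s × 2.18809×10^-9 s = 0.6004 m

d ≈ 0.6004 m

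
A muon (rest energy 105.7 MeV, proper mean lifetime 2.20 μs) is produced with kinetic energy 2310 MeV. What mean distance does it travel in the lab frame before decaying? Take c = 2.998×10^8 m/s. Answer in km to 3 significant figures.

γ = 1 + K/(m₀c²) = 1 + 2310/105.7 = 22.854
β = √(1 − 1/γ²) = 0.99904
Dilated lifetime: γτ₀ = 22.854 × 2.20 μs = 50.279 μs
d = βc·γτ₀ = 0.99904 × (2.998×10^8 m/s) × 5.0279×10^-5 s = 15.1 km

d ≈ 15.1 km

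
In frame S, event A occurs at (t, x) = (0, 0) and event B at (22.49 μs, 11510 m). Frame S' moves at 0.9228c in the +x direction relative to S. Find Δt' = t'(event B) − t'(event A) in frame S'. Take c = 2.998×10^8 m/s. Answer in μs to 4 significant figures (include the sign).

Δt' ≈ -33.58 μs

γ = 1/√(1 − 0.9228²) = 2.59552
Δt' = γ(Δt − vΔx/c²) = 2.59552 × (22.49 μs − 0.9228×11510 m / (2.998×10^8 m/s))
= 2.59552 × (-12.9384 μs) = -33.58 μs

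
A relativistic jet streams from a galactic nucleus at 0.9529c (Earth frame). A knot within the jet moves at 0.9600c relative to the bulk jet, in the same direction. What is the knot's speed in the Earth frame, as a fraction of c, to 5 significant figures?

u ≈ 0.99902c

Relativistic velocity addition: u = (u' + v)/(1 + u'v/c²)
= (0.9600 + 0.9529)/(1 + 0.9600×0.9529) = 1.9129/1.914784 = 0.99902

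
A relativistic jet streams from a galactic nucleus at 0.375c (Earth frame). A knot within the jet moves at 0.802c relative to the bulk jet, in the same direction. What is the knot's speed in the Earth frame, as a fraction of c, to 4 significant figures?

u ≈ 0.9049c

Relativistic velocity addition: u = (u' + v)/(1 + u'v/c²)
= (0.802 + 0.375)/(1 + 0.802×0.375) = 1.177/1.30075 = 0.9049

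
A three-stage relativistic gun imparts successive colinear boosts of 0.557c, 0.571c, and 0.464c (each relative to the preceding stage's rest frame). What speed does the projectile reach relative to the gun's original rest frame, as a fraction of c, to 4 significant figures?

Compose boost 2: (0.571 + 0.557)/(1 + 0.571×0.557) = 1.128/1.31805 = 0.855812
Compose boost 3: (0.464 + 0.855812)/(1 + 0.464×0.855812) = 1.31981/1.39710 = 0.9447

u ≈ 0.9447c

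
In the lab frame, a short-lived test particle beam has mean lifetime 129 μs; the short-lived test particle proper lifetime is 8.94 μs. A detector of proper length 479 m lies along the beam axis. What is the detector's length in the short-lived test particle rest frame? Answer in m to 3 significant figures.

L ≈ 33.2 m

Time dilation ⇒ γ = Δt/τ₀ = 129/8.94 = 14.430
Length contraction: L = L₀/γ = 479/14.430 = 33.2 m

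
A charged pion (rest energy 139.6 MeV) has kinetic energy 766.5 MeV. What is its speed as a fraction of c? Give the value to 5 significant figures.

β ≈ 0.98806

γ = 1 + K/(m₀c²) = 1 + 766.5/139.6 = 6.490688
β = √(1 − 1/γ²) = 0.98806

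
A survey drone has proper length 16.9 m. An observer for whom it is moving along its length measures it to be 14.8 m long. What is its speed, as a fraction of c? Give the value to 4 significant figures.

β ≈ 0.4828

γ = L₀/L = 16.9/14.8 = 1.14189
β = √(1 − 1/γ²) = 0.4828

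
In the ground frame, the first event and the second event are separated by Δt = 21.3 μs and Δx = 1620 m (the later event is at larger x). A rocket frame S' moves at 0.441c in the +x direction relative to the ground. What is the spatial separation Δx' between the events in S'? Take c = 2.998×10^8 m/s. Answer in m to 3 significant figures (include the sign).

Δx' ≈ -1330 m

γ = 1/√(1 − 0.441²) = 1.1142
Δx' = γ(Δx − vΔt) = 1.1142 × (1620 m − 0.441×(2.998×10^8 m/s)×21.3×10^-6 s)
= 1.1142 × (-1196.1 m) = -1330 m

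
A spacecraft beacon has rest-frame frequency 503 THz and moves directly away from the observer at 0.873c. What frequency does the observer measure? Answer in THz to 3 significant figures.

f_obs ≈ 131 THz

Relativistic Doppler: f_obs = f_src √((1−β)/(1+β))
= 503 × √(0.12700/1.8730) = 503 × 0.26040 = 131 THz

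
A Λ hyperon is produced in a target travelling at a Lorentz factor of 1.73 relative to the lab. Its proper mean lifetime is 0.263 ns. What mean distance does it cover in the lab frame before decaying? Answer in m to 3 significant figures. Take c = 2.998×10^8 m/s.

β = √(1 − 1/γ²) = √(1 − 1/1.73²) = 0.81601
Dilated lifetime: Δt = γτ₀ = 1.73 × 0.263 ns = 0.45499 ns
d = vΔt = 0.81601c × 0.45499 ns = 2.4464×10^8 m/s × 4.5499×10^-10 s = 0.111 m

d ≈ 0.111 m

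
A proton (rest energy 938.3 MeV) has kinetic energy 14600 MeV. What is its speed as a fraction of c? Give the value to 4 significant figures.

γ = 1 + K/(m₀c²) = 1 + 14600/938.3 = 16.5601
β = √(1 − 1/γ²) = 0.9982

β ≈ 0.9982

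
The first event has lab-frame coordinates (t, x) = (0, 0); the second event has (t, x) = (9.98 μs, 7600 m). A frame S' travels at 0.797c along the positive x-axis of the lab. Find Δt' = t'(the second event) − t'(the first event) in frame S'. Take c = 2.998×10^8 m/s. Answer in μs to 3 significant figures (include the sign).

Δt' ≈ -16.9 μs

γ = 1/√(1 − 0.797²) = 1.6557
Δt' = γ(Δt − vΔx/c²) = 1.6557 × (9.98 μs − 0.797×7600 m / (2.998×10^8 m/s))
= 1.6557 × (-10.224 μs) = -16.9 μs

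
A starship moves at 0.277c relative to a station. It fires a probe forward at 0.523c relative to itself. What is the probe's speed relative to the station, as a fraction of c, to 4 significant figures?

Relativistic velocity addition: u = (u' + v)/(1 + u'v/c²)
= (0.523 + 0.277)/(1 + 0.523×0.277) = 0.8000/1.14487 = 0.6988

u ≈ 0.6988c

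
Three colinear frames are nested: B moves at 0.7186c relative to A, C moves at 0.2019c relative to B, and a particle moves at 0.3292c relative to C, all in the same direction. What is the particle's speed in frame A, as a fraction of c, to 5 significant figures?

Compose boost 2: (0.2019 + 0.7186)/(1 + 0.2019×0.7186) = 0.92050/1.145085 = 0.8038702
Compose boost 3: (0.3292 + 0.8038702)/(1 + 0.3292×0.8038702) = 1.133070/1.264634 = 0.89597

u ≈ 0.89597c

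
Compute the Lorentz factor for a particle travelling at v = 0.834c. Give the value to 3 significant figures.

γ = 1/√(1 − β²) = 1/√(1 − 0.834²) = 1/√(0.30444) = 1.81

γ ≈ 1.81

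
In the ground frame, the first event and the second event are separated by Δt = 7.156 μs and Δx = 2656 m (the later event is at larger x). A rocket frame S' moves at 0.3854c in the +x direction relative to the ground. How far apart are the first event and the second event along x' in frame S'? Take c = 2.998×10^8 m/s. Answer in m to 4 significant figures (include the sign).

γ = 1/√(1 − 0.3854²) = 1.08372
Δx' = γ(Δx − vΔt) = 1.08372 × (2656 m − 0.3854×(2.998×10^8 m/s)×7.156×10^-6 s)
= 1.08372 × (1829.17 m) = 1982 m

Δx' ≈ 1982 m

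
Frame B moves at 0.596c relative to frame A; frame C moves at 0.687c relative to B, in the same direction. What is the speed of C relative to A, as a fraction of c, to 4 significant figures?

Compose boost 2: (0.687 + 0.596)/(1 + 0.687×0.596) = 1.283/1.40945 = 0.9103

u ≈ 0.9103c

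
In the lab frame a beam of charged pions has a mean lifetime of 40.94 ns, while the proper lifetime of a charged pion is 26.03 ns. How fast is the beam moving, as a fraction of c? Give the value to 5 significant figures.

β ≈ 0.77185

γ = Δt/τ₀ = 40.94/26.03 = 1.572801
β = √(1 − 1/γ²) = √(1 − 1/1.572801²) = 0.77185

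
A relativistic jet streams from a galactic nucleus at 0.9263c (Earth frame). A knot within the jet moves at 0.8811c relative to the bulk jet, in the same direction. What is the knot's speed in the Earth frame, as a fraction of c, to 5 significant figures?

u ≈ 0.99518c

Relativistic velocity addition: u = (u' + v)/(1 + u'v/c²)
= (0.8811 + 0.9263)/(1 + 0.8811×0.9263) = 1.8074/1.816163 = 0.99518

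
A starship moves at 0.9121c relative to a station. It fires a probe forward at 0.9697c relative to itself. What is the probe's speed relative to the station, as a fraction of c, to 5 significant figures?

Relativistic velocity addition: u = (u' + v)/(1 + u'v/c²)
= (0.9697 + 0.9121)/(1 + 0.9697×0.9121) = 1.8818/1.884463 = 0.99859

u ≈ 0.99859c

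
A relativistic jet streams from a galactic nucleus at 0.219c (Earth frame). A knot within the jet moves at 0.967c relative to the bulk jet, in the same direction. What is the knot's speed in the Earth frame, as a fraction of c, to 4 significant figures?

Relativistic velocity addition: u = (u' + v)/(1 + u'v/c²)
= (0.967 + 0.219)/(1 + 0.967×0.219) = 1.186/1.21177 = 0.9787

u ≈ 0.9787c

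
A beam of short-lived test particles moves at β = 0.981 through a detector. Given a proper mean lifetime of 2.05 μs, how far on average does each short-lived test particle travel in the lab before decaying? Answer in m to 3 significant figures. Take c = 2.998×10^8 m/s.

γ = 1/√(1 − 0.981²) = 5.1544
Dilated lifetime: Δt = γτ₀ = 5.1544 × 2.05 μs = 10.567 μs
d = vΔt = 0.981c × 10.567 μs = 2.9410×10^8 m/s × 1.0567×10^-5 s = 3110 m

d ≈ 3110 m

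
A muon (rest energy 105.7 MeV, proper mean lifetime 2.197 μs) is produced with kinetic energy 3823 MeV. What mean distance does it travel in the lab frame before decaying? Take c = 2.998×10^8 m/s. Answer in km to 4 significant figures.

γ = 1 + K/(m₀c²) = 1 + 3823/105.7 = 37.1684
β = √(1 − 1/γ²) = 0.999638
Dilated lifetime: γτ₀ = 37.1684 × 2.197 μs = 81.6590 μs
d = βc·γτ₀ = 0.999638 × (2.998×10^8 m/s) × 8.16590×10^-5 s = 24.47 km

d ≈ 24.47 km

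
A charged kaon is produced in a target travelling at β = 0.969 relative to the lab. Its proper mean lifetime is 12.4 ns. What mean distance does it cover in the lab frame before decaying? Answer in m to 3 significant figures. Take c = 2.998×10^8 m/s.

d ≈ 14.6 m

γ = 1/√(1 − 0.969²) = 4.0476
Dilated lifetime: Δt = γτ₀ = 4.0476 × 12.4 ns = 50.190 ns
d = vΔt = 0.969c × 50.190 ns = 2.9051×10^8 m/s × 5.0190×10^-8 s = 14.6 m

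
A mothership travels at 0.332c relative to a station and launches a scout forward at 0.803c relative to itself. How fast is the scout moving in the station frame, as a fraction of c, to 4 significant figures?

u ≈ 0.8961c

Compose boost 2: (0.803 + 0.332)/(1 + 0.803×0.332) = 1.135/1.26660 = 0.8961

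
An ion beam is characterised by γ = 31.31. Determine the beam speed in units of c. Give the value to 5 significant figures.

β ≈ 0.99949

β = √(1 − 1/γ²) = √(1 − 1/31.31²) = √(0.9989799) = 0.99949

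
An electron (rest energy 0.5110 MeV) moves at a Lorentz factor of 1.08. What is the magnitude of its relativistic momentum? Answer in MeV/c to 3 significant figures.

β = √(1 − 1/γ²) = √(1 − 1/1.08²) = 0.37771
p = γβm₀c = 1.08 × 0.37771 × 0.5110 MeV/c = 0.208 MeV/c

p ≈ 0.208 MeV/c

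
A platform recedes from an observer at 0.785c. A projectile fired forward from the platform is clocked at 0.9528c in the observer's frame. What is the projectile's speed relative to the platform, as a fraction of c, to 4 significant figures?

u' ≈ 0.6657c

Inverse velocity addition: u' = (u − v)/(1 − uv/c²)
= (0.9528 − 0.785)/(1 − 0.9528×0.785) = 0.1678/0.252052 = 0.6657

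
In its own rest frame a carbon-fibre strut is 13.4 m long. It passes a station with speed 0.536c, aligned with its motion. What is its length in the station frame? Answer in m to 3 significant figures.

γ = 1/√(1 − 0.536²) = 1.1845
Length contraction: L = L₀/γ = 13.4/1.1845 = 11.3 m

L ≈ 11.3 m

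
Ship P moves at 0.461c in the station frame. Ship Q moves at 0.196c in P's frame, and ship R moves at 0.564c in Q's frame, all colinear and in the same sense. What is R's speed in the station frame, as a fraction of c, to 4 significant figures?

Compose boost 2: (0.196 + 0.461)/(1 + 0.196×0.461) = 0.6570/1.09036 = 0.602555
Compose boost 3: (0.564 + 0.602555)/(1 + 0.564×0.602555) = 1.16656/1.33984 = 0.8707

u ≈ 0.8707c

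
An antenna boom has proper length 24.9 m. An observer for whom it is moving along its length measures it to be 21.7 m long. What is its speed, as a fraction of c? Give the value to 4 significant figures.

γ = L₀/L = 24.9/21.7 = 1.14747
β = √(1 − 1/γ²) = 0.4904

β ≈ 0.4904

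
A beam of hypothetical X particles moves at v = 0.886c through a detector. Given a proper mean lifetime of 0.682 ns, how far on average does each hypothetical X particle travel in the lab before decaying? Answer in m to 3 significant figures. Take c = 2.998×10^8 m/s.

γ = 1/√(1 − 0.886²) = 2.1566
Dilated lifetime: Δt = γτ₀ = 2.1566 × 0.682 ns = 1.4708 ns
d = vΔt = 0.886c × 1.4708 ns = 2.6562×10^8 m/s × 1.4708×10^-9 s = 0.391 m

d ≈ 0.391 m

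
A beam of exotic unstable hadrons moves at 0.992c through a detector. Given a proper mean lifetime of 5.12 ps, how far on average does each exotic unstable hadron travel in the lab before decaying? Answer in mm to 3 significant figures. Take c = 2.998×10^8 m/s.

d ≈ 12.1 mm

γ = 1/√(1 − 0.992²) = 7.9216
Dilated lifetime: Δt = γτ₀ = 7.9216 × 5.12 ps = 40.558 ps
d = vΔt = 0.992c × 40.558 ps = 2.9740×10^8 m/s × 4.0558×10^-11 s = 12.1 mm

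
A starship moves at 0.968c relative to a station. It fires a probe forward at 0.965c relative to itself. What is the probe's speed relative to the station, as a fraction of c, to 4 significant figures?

u ≈ 0.9994c

Relativistic velocity addition: u = (u' + v)/(1 + u'v/c²)
= (0.965 + 0.968)/(1 + 0.965×0.968) = 1.933/1.93412 = 0.9994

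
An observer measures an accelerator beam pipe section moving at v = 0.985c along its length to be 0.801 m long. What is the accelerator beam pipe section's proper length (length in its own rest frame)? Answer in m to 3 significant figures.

L₀ ≈ 4.64 m

γ = 1/√(1 − 0.985²) = 5.7953
L₀ = γL = 5.7953 × 0.801 = 4.64 m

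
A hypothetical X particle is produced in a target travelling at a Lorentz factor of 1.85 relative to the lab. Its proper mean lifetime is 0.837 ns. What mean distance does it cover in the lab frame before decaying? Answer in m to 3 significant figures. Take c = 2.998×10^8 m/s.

β = √(1 − 1/γ²) = √(1 − 1/1.85²) = 0.84132
Dilated lifetime: Δt = γτ₀ = 1.85 × 0.837 ns = 1.5485 ns
d = vΔt = 0.84132c × 1.5485 ns = 2.5223×10^8 m/s × 1.5485×10^-9 s = 0.391 m

d ≈ 0.391 m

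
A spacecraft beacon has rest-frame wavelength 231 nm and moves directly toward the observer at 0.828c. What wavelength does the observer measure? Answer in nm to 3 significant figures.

Relativistic Doppler: λ_obs = λ_src √((1−β)/(1+β))
= 231 × √(0.17200/1.8280) = 231 × 0.30674 = 70.9 nm

λ_obs ≈ 70.9 nm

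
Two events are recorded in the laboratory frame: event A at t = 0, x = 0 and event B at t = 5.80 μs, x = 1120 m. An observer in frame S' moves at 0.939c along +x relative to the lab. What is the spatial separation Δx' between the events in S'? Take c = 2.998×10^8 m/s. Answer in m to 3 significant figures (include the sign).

Δx' ≈ -1490 m

γ = 1/√(1 − 0.939²) = 2.9077
Δx' = γ(Δx − vΔt) = 2.9077 × (1120 m − 0.939×(2.998×10^8 m/s)×5.80×10^-6 s)
= 2.9077 × (-512.77 m) = -1490 m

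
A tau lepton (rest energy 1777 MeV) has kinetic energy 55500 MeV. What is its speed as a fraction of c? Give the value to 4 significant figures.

β ≈ 0.9995

γ = 1 + K/(m₀c²) = 1 + 55500/1777 = 32.2324
β = √(1 − 1/γ²) = 0.9995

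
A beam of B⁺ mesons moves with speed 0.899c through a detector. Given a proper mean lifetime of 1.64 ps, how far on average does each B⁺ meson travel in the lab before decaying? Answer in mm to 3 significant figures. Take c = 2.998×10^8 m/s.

γ = 1/√(1 − 0.899²) = 2.2834
Dilated lifetime: Δt = γτ₀ = 2.2834 × 1.64 ps = 3.7447 ps
d = vΔt = 0.899c × 3.7447 ps = 2.6952×10^8 m/s × 3.7447×10^-12 s = 1.01 mm

d ≈ 1.01 mm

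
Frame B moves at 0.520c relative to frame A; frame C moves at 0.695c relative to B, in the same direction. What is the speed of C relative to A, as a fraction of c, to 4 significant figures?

u ≈ 0.8925c

Compose boost 2: (0.695 + 0.520)/(1 + 0.695×0.520) = 1.215/1.36140 = 0.8925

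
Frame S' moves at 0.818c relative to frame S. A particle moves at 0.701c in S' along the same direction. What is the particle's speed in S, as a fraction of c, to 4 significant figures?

Relativistic velocity addition: u = (u' + v)/(1 + u'v/c²)
= (0.701 + 0.818)/(1 + 0.701×0.818) = 1.519/1.57342 = 0.9654

u ≈ 0.9654c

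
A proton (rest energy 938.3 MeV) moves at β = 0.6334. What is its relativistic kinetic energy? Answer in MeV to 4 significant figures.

γ = 1/√(1 − 0.6334²) = 1.29228
K = (γ − 1)m₀c² = (1.29228 − 1) × 938.3 MeV = 0.292283 × 938.3 MeV = 274.2 MeV

K ≈ 274.2 MeV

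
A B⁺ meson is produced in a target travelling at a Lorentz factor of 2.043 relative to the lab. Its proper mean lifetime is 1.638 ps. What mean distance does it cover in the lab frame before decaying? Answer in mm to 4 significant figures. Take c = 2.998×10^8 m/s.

β = √(1 − 1/γ²) = √(1 − 1/2.043²) = 0.872017
Dilated lifetime: Δt = γτ₀ = 2.043 × 1.638 ps = 3.34643 ps
d = vΔt = 0.872017c × 3.34643 ps = 2.61431×10^8 m/s × 3.34643×10^-12 s = 0.8749 mm

d ≈ 0.8749 mm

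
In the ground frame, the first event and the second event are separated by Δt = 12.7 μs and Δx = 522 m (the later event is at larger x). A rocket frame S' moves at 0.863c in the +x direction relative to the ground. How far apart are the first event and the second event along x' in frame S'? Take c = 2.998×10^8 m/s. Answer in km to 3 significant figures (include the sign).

Δx' ≈ -5.47 km

γ = 1/√(1 − 0.863²) = 1.9794
Δx' = γ(Δx − vΔt) = 1.9794 × (522 m − 0.863×(2.998×10^8 m/s)×12.7×10^-6 s)
= 1.9794 × (-2763.8 m) = -5.47 km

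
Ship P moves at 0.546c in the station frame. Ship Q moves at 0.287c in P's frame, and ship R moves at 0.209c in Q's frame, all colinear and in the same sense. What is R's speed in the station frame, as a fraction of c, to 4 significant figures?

u ≈ 0.8076c

Compose boost 2: (0.287 + 0.546)/(1 + 0.287×0.546) = 0.8330/1.15670 = 0.720151
Compose boost 3: (0.209 + 0.720151)/(1 + 0.209×0.720151) = 0.929151/1.15051 = 0.8076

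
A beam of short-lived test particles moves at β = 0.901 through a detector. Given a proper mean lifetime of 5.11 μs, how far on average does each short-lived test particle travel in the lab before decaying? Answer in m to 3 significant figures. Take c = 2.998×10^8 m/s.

d ≈ 3180 m

γ = 1/√(1 − 0.901²) = 2.3051
Dilated lifetime: Δt = γτ₀ = 2.3051 × 5.11 μs = 11.779 μs
d = vΔt = 0.901c × 11.779 μs = 2.7012×10^8 m/s × 1.1779×10^-5 s = 3180 m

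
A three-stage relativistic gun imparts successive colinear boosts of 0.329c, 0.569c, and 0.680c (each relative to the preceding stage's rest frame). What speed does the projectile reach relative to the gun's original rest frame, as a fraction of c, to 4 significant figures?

u ≈ 0.9485c

Compose boost 2: (0.569 + 0.329)/(1 + 0.569×0.329) = 0.8980/1.18720 = 0.756401
Compose boost 3: (0.680 + 0.756401)/(1 + 0.680×0.756401) = 1.43640/1.51435 = 0.9485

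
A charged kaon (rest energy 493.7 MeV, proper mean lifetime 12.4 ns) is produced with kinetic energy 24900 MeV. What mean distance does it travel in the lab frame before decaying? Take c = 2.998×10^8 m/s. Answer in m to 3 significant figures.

γ = 1 + K/(m₀c²) = 1 + 24900/493.7 = 51.435
β = √(1 − 1/γ²) = 0.99981
Dilated lifetime: γτ₀ = 51.435 × 12.4 ns = 637.80 ns
d = βc·γτ₀ = 0.99981 × (2.998×10^8 m/s) × 6.3780×10^-7 s = 191 m

d ≈ 191 m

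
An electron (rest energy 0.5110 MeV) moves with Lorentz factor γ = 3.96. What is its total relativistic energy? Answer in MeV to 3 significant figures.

γ = 3.96 (given)
E = γm₀c² = 3.96 × 0.5110 MeV = 2.02 MeV

E ≈ 2.02 MeV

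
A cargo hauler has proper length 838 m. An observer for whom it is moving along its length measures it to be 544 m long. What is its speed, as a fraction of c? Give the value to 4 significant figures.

γ = L₀/L = 838/544 = 1.54044
β = √(1 − 1/γ²) = 0.7606

β ≈ 0.7606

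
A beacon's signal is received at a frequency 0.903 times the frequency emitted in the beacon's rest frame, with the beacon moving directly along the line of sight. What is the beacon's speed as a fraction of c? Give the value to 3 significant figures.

β ≈ 0.102

f_obs/f_src = √((1−β)/(1+β)) = 0.903  ⇒  (1−β)/(1+β) = 0.81541
β = |1 − D²|/(1 + D²) = |1 − 0.81541|/(1 + 0.81541) = 0.102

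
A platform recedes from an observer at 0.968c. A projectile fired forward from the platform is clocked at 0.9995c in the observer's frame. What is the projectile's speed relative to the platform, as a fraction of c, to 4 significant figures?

u' ≈ 0.9697c

Inverse velocity addition: u' = (u − v)/(1 − uv/c²)
= (0.9995 − 0.968)/(1 − 0.9995×0.968) = 0.03150/0.0324840 = 0.9697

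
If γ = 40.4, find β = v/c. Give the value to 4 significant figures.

β ≈ 0.9997

β = √(1 − 1/γ²) = √(1 − 1/40.4²) = √(0.999387) = 0.9997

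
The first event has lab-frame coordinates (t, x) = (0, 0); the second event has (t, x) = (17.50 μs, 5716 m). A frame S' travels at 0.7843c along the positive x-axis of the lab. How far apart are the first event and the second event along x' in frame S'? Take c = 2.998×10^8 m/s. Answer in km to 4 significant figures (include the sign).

γ = 1/√(1 − 0.7843²) = 1.61191
Δx' = γ(Δx − vΔt) = 1.61191 × (5716 m − 0.7843×(2.998×10^8 m/s)×17.50×10^-6 s)
= 1.61191 × (1601.17 m) = 2.581 km

Δx' ≈ 2.581 km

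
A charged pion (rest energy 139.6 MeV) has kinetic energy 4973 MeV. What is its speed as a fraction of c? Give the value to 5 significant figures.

γ = 1 + K/(m₀c²) = 1 + 4973/139.6 = 36.62321
β = √(1 − 1/γ²) = 0.99963

β ≈ 0.99963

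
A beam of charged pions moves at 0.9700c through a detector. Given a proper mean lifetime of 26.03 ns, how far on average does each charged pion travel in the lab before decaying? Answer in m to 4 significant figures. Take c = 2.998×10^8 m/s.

γ = 1/√(1 − 0.9700²) = 4.11345
Dilated lifetime: Δt = γτ₀ = 4.11345 × 26.03 ns = 107.073 ns
d = vΔt = 0.9700c × 107.073 ns = 2.90806×10^8 m/s × 1.07073×10^-7 s = 31.14 m

d ≈ 31.14 m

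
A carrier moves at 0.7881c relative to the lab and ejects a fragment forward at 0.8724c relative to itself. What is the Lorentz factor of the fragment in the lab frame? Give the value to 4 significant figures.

γ ≈ 5.609

u_lab = (0.8724 + 0.7881)/(1 + 0.8724×0.7881) = 1.6605/1.687538 = 0.9839776
γ = 1/√(1 − 0.9839776²) = 5.609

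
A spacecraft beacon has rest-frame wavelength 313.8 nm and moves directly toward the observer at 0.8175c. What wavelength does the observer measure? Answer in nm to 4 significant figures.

λ_obs ≈ 99.44 nm

Relativistic Doppler: λ_obs = λ_src √((1−β)/(1+β))
= 313.8 × √(0.182500/1.81750) = 313.8 × 0.316880 = 99.44 nm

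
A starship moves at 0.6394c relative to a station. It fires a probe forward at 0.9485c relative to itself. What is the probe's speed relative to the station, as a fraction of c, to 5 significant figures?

u ≈ 0.98844c

Relativistic velocity addition: u = (u' + v)/(1 + u'v/c²)
= (0.9485 + 0.6394)/(1 + 0.9485×0.6394) = 1.5879/1.606471 = 0.98844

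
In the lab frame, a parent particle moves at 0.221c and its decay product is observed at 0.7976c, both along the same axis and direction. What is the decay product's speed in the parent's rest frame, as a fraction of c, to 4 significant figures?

Inverse velocity addition: u' = (u − v)/(1 − uv/c²)
= (0.7976 − 0.221)/(1 − 0.7976×0.221) = 0.5766/0.823730 = 0.7000

u' ≈ 0.7000c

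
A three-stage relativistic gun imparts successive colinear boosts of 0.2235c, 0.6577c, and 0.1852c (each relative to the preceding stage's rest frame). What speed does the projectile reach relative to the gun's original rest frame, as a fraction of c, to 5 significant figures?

u ≈ 0.83470c

Compose boost 2: (0.6577 + 0.2235)/(1 + 0.6577×0.2235) = 0.88120/1.146996 = 0.7682678
Compose boost 3: (0.1852 + 0.7682678)/(1 + 0.1852×0.7682678) = 0.9534678/1.142283 = 0.83470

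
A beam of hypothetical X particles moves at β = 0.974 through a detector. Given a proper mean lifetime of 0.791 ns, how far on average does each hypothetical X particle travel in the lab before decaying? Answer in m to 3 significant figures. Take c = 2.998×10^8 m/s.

d ≈ 1.02 m

γ = 1/√(1 − 0.974²) = 4.4141
Dilated lifetime: Δt = γτ₀ = 4.4141 × 0.791 ns = 3.4915 ns
d = vΔt = 0.974c × 3.4915 ns = 2.9201×10^8 m/s × 3.4915×10^-9 s = 1.02 m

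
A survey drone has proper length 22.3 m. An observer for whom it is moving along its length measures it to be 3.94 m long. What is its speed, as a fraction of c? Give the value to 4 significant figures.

β ≈ 0.9843

γ = L₀/L = 22.3/3.94 = 5.65990
β = √(1 − 1/γ²) = 0.9843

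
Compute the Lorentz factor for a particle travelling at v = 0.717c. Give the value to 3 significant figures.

γ = 1/√(1 − β²) = 1/√(1 − 0.717²) = 1/√(0.48591) = 1.43

γ ≈ 1.43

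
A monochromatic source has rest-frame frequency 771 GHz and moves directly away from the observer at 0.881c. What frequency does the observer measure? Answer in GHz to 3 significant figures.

f_obs ≈ 194 GHz

Relativistic Doppler: f_obs = f_src √((1−β)/(1+β))
= 771 × √(0.11900/1.8810) = 771 × 0.25152 = 194 GHz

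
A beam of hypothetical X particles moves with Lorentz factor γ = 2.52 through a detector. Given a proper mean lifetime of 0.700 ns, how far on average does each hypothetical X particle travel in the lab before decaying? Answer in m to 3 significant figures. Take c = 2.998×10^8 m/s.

β = √(1 − 1/γ²) = √(1 − 1/2.52²) = 0.91789
Dilated lifetime: Δt = γτ₀ = 2.52 × 0.700 ns = 1.7640 ns
d = vΔt = 0.91789c × 1.7640 ns = 2.7518×10^8 m/s × 1.7640×10^-9 s = 0.485 m

d ≈ 0.485 m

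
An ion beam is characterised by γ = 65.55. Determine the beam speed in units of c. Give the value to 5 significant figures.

β = √(1 − 1/γ²) = √(1 − 1/65.55²) = √(0.9997673) = 0.99988

β ≈ 0.99988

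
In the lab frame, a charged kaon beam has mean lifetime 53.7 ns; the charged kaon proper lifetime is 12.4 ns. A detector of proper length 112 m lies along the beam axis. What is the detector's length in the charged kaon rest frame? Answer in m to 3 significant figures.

Time dilation ⇒ γ = Δt/τ₀ = 53.7/12.4 = 4.3306
Length contraction: L = L₀/γ = 112/4.3306 = 25.9 m

L ≈ 25.9 m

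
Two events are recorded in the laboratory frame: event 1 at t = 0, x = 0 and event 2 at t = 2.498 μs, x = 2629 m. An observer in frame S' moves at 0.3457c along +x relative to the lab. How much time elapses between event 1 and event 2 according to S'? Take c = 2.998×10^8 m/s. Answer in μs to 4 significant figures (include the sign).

Δt' ≈ -0.5686 μs

γ = 1/√(1 − 0.3457²) = 1.06571
Δt' = γ(Δt − vΔx/c²) = 1.06571 × (2.498 μs − 0.3457×2629 m / (2.998×10^8 m/s))
= 1.06571 × (-0.533505 μs) = -0.5686 μs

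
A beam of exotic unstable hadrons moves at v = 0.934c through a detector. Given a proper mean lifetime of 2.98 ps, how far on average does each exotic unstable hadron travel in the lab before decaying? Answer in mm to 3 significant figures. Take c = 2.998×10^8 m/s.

γ = 1/√(1 − 0.934²) = 2.7990
Dilated lifetime: Δt = γτ₀ = 2.7990 × 2.98 ps = 8.3410 ps
d = vΔt = 0.934c × 8.3410 ps = 2.8001×10^8 m/s × 8.3410×10^-12 s = 2.34 mm

d ≈ 2.34 mm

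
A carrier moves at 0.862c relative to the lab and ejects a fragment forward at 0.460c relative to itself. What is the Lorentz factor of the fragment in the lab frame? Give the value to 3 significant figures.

u_lab = (0.460 + 0.862)/(1 + 0.460×0.862) = 1.322/1.39652 = 0.946639
γ = 1/√(1 − 0.946639²) = 3.10

γ ≈ 3.10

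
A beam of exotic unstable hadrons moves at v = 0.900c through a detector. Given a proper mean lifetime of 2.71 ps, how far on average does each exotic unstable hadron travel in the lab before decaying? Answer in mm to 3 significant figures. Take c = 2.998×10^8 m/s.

γ = 1/√(1 − 0.900²) = 2.2942
Dilated lifetime: Δt = γτ₀ = 2.2942 × 2.71 ps = 6.2172 ps
d = vΔt = 0.900c × 6.2172 ps = 2.6982×10^8 m/s × 6.2172×10^-12 s = 1.68 mm

d ≈ 1.68 mm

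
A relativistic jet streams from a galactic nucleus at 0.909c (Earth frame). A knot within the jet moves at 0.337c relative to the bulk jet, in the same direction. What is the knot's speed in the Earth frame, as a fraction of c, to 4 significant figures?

u ≈ 0.9538c

Relativistic velocity addition: u = (u' + v)/(1 + u'v/c²)
= (0.337 + 0.909)/(1 + 0.337×0.909) = 1.246/1.30633 = 0.9538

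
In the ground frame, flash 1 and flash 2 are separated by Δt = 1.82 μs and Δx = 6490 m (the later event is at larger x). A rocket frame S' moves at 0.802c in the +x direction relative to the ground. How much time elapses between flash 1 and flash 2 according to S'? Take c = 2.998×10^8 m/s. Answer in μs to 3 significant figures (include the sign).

γ = 1/√(1 − 0.802²) = 1.6741
Δt' = γ(Δt − vΔx/c²) = 1.6741 × (1.82 μs − 0.802×6490 m / (2.998×10^8 m/s))
= 1.6741 × (-15.542 μs) = -26.0 μs

Δt' ≈ -26.0 μs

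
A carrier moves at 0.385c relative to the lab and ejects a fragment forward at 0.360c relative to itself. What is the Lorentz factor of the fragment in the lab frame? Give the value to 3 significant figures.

γ ≈ 1.32

u_lab = (0.360 + 0.385)/(1 + 0.360×0.385) = 0.7450/1.13860 = 0.654312
γ = 1/√(1 − 0.654312²) = 1.32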